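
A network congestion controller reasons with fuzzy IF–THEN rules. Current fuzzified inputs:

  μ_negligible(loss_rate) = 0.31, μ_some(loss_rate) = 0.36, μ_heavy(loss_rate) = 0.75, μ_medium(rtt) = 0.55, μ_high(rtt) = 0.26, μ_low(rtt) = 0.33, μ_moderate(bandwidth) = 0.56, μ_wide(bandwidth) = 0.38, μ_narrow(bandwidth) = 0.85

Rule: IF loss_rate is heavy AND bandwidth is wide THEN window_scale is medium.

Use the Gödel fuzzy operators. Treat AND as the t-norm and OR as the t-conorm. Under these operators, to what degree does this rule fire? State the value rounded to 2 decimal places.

0.38

firing strength: heavy=0.75, wide=0.38; AND[min(a, b)] → w = 0.38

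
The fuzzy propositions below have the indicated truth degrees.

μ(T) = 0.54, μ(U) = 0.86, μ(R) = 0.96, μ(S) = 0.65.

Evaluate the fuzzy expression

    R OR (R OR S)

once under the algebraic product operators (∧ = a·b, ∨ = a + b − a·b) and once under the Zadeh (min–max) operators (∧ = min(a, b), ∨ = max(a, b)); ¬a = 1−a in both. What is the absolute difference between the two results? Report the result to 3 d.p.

Under algebraic product:
  R OR S = a + b − a·b on (0.9600, 0.6500) = 0.9860
  R OR (R OR S) = a + b − a·b on (0.9600, 0.9860) = 0.9994
  → value = 0.9994
Under Zadeh (min–max):
  R OR S = max(a, b) on (0.96, 0.65) = 0.96
  R OR (R OR S) = max(a, b) on (0.96, 0.96) = 0.96
  → value = 0.9600
|0.9994 − 0.9600| = 0.039

0.039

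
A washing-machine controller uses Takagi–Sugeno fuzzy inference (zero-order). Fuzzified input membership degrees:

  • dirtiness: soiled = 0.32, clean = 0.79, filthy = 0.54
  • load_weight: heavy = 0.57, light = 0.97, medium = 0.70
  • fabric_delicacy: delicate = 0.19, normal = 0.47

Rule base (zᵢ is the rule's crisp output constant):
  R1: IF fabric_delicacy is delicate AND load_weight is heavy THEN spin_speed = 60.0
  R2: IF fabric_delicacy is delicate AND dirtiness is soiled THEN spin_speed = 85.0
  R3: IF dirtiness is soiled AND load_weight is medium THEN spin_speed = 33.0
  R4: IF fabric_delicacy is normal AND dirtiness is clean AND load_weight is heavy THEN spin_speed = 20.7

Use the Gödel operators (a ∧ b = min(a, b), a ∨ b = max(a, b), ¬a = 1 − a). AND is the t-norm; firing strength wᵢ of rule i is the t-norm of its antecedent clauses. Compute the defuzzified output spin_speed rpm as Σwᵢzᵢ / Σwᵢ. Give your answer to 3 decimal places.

R1 (z=60.0): delicate=0.19, heavy=0.57; AND[min(a, b)] → w = 0.19
R2 (z=85.0): delicate=0.19, soiled=0.32; AND[min(a, b)] → w = 0.19
R3 (z=33.0): soiled=0.32, medium=0.70; AND[min(a, b)] → w = 0.32
R4 (z=20.7): normal=0.47, clean=0.79, heavy=0.57; AND[min(a, b)] → w = 0.47
Weighted average = (0.19·60.0 + 0.19·85.0 + 0.32·33.0 + 0.47·20.7) / (0.19 + 0.19 + 0.32 + 0.47)
  = 47.8390 / 1.1700 = 40.888

40.888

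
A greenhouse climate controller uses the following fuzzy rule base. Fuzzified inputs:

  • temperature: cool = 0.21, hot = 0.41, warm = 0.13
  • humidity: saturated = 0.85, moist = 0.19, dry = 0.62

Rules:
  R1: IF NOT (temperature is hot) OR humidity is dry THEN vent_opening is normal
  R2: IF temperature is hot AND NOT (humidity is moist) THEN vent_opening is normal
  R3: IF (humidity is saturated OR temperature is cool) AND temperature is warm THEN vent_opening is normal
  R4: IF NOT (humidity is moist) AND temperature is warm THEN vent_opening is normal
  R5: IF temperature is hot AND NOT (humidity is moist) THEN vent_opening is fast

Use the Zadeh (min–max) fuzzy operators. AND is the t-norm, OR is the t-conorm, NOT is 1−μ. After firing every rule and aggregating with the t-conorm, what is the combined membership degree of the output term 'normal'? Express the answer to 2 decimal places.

0.62

R1: ¬hot=1−0.41=0.59, dry=0.62; OR[max(a, b)] → w = 0.62
R2: hot=0.41, ¬moist=1−0.19=0.81; AND[min(a, b)] → w = 0.41
R3: (saturated=0.85 OR cool=0.21) = 0.85; AND[min(a, b)] with warm=0.13 → w = 0.13
R4: ¬moist=1−0.19=0.81, warm=0.13; AND[min(a, b)] → w = 0.13
R5: hot=0.41, ¬moist=1−0.19=0.81; AND[min(a, b)] → w = 0.41
Rules with consequent 'normal': {R1, R2, R3, R4} → strengths 0.62, 0.41, 0.13, 0.13
Aggregate via t-conorm [max(a, b)]: 0.62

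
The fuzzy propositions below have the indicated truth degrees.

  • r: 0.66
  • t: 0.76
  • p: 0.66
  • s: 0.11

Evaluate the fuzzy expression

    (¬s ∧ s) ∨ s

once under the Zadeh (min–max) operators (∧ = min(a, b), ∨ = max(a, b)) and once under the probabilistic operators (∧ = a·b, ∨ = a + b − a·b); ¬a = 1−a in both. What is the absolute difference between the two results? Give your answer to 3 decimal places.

Under Zadeh (min–max):
  ¬s = 1 − 0.11 = 0.89
  ¬s ∧ s = min(a, b) on (0.89, 0.11) = 0.11
  (¬s ∧ s) ∨ s = max(a, b) on (0.11, 0.11) = 0.11
  → value = 0.1100
Under probabilistic:
  ¬s = 1 − 0.1100 = 0.8900
  ¬s ∧ s = a·b on (0.8900, 0.1100) = 0.0979
  (¬s ∧ s) ∨ s = a + b − a·b on (0.0979, 0.1100) = 0.1971
  → value = 0.1971
|0.1100 − 0.1971| = 0.087

0.087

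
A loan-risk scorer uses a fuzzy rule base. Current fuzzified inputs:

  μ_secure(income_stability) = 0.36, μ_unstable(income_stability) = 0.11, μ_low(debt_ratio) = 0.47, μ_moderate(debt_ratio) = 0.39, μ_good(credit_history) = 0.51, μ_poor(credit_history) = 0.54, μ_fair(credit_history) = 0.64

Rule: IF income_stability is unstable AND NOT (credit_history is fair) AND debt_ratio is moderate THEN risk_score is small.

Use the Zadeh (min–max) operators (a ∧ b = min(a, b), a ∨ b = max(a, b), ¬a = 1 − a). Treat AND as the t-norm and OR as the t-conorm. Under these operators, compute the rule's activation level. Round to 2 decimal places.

0.11

firing strength: unstable=0.11, ¬fair=1−0.64=0.36, moderate=0.39; AND[min(a, b)] → w = 0.11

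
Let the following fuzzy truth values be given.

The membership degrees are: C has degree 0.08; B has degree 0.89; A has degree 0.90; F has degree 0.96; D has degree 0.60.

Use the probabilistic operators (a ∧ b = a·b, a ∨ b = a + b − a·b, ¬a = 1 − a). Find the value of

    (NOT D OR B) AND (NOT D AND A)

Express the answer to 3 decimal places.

NOT D = 1 − 0.6000 = 0.4000
NOT D OR B = a + b − a·b on (0.4000, 0.8900) = 0.9340
NOT D = 1 − 0.6000 = 0.4000
NOT D AND A = a·b on (0.4000, 0.9000) = 0.3600
(NOT D OR B) AND (NOT D AND A) = a·b on (0.9340, 0.3600) = 0.3362

0.336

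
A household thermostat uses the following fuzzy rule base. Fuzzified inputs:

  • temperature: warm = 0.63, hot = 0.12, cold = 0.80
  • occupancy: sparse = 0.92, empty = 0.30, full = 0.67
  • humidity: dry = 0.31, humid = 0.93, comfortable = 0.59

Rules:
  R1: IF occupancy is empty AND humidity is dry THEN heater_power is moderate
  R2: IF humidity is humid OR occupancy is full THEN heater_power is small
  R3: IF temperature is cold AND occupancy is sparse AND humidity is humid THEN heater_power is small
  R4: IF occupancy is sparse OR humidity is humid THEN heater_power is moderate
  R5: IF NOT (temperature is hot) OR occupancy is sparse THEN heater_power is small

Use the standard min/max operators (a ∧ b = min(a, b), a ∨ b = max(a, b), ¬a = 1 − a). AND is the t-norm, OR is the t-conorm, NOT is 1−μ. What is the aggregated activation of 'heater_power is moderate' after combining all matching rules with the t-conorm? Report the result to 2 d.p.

R1: empty=0.30, dry=0.31; AND[min(a, b)] → w = 0.30
R2: humid=0.93, full=0.67; OR[max(a, b)] → w = 0.93
R3: cold=0.80, sparse=0.92, humid=0.93; AND[min(a, b)] → w = 0.80
R4: sparse=0.92, humid=0.93; OR[max(a, b)] → w = 0.93
R5: ¬hot=1−0.12=0.88, sparse=0.92; OR[max(a, b)] → w = 0.92
Rules with consequent 'moderate': {R1, R4} → strengths 0.30, 0.93
Aggregate via t-conorm [max(a, b)]: 0.93

0.93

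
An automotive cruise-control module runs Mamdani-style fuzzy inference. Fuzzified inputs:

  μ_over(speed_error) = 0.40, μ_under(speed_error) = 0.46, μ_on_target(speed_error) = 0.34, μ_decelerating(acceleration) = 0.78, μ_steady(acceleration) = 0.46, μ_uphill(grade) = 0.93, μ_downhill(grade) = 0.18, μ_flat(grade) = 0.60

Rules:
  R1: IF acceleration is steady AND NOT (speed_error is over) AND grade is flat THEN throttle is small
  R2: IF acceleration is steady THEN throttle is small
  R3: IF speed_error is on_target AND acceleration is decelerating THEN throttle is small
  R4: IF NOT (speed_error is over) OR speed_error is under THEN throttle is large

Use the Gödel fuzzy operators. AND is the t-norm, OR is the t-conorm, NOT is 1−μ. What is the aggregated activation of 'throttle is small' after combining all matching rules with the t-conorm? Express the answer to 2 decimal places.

R1: steady=0.46, ¬over=1−0.40=0.60, flat=0.60; AND[min(a, b)] → w = 0.46
R2: steady=0.46 → w = 0.46
R3: on_target=0.34, decelerating=0.78; AND[min(a, b)] → w = 0.34
R4: ¬over=1−0.40=0.60, under=0.46; OR[max(a, b)] → w = 0.60
Rules with consequent 'small': {R1, R2, R3} → strengths 0.46, 0.46, 0.34
Aggregate via t-conorm [max(a, b)]: 0.46

0.46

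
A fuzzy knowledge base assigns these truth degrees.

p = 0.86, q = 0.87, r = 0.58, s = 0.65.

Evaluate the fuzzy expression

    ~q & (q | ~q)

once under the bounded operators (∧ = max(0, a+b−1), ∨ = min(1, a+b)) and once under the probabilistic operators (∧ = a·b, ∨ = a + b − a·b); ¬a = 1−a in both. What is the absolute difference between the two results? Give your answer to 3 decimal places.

Under bounded:
  ~q = 1 − 0.87 = 0.13
  ~q = 1 − 0.87 = 0.13
  q | ~q = min(1, a+b) on (0.87, 0.13) = 1.00
  ~q & (q | ~q) = max(0, a+b−1) on (0.13, 1.00) = 0.13
  → value = 0.1300
Under probabilistic:
  ~q = 1 − 0.8700 = 0.1300
  ~q = 1 − 0.8700 = 0.1300
  q | ~q = a + b − a·b on (0.8700, 0.1300) = 0.8869
  ~q & (q | ~q) = a·b on (0.1300, 0.8869) = 0.1153
  → value = 0.1153
|0.1300 − 0.1153| = 0.015

0.015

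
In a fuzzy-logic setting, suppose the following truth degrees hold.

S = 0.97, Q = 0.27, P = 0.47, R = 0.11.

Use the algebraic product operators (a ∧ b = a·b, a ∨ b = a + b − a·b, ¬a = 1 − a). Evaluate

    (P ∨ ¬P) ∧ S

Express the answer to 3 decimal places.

0.728

¬P = 1 − 0.4700 = 0.5300
P ∨ ¬P = a + b − a·b on (0.4700, 0.5300) = 0.7509
(P ∨ ¬P) ∧ S = a·b on (0.7509, 0.9700) = 0.7284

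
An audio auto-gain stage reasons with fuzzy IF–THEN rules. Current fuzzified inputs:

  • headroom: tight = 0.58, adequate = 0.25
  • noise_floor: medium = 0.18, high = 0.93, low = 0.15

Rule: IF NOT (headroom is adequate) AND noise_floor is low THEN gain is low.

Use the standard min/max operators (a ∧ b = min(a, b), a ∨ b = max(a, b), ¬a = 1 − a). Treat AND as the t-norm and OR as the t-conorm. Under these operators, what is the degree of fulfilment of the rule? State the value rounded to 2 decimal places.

0.15

firing strength: ¬adequate=1−0.25=0.75, low=0.15; AND[min(a, b)] → w = 0.15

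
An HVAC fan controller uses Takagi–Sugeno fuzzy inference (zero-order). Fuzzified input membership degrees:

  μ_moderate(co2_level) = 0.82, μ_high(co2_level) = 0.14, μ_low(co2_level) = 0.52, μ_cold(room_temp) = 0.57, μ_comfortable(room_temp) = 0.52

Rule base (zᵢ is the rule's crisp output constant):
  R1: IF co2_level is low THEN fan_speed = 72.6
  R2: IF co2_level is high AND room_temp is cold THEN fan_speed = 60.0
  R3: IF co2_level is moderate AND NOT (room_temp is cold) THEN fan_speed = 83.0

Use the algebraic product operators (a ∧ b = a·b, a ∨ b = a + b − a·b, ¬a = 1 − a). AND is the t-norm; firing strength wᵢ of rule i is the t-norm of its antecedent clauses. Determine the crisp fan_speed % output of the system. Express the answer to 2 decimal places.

R1 (z=72.6): low=0.52 → w = 0.5200
R2 (z=60.0): high=0.14, cold=0.57; AND[a·b] → w = 0.0798
R3 (z=83.0): moderate=0.82, ¬cold=1−0.57=0.43; AND[a·b] → w = 0.3526
Weighted average = (0.5200·72.6 + 0.0798·60.0 + 0.3526·83.0) / (0.5200 + 0.0798 + 0.3526)
  = 71.8058 / 0.9524 = 75.39

75.39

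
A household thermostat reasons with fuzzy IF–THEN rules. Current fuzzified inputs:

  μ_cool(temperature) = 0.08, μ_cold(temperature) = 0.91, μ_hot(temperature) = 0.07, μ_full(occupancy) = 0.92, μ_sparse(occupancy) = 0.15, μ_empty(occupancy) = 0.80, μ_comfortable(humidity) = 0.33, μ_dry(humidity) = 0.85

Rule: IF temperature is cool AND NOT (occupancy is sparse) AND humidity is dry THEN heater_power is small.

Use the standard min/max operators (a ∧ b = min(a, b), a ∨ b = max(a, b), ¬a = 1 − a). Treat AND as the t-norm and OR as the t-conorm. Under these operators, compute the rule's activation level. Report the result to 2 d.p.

0.08

firing strength: cool=0.08, ¬sparse=1−0.15=0.85, dry=0.85; AND[min(a, b)] → w = 0.08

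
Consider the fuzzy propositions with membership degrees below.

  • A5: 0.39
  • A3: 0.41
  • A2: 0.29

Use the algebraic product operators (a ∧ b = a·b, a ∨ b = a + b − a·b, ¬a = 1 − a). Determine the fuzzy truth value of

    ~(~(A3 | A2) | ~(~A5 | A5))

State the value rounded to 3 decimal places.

A3 | A2 = a + b − a·b on (0.4100, 0.2900) = 0.5811
~(A3 | A2) = 1 − 0.5811 = 0.4189
~A5 = 1 − 0.3900 = 0.6100
~A5 | A5 = a + b − a·b on (0.6100, 0.3900) = 0.7621
~(~A5 | A5) = 1 − 0.7621 = 0.2379
~(A3 | A2) | ~(~A5 | A5) = a + b − a·b on (0.4189, 0.2379) = 0.5571
~(~(A3 | A2) | ~(~A5 | A5)) = 1 − 0.5571 = 0.4429

0.443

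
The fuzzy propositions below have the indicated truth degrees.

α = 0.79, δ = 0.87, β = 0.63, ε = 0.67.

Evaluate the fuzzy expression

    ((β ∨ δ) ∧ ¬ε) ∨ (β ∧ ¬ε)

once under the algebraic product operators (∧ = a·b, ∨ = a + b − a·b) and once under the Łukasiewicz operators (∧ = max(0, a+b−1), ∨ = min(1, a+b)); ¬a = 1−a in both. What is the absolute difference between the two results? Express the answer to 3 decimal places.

0.127

Under algebraic product:
  β ∨ δ = a + b − a·b on (0.6300, 0.8700) = 0.9519
  ¬ε = 1 − 0.6700 = 0.3300
  (β ∨ δ) ∧ ¬ε = a·b on (0.9519, 0.3300) = 0.3141
  ¬ε = 1 − 0.6700 = 0.3300
  β ∧ ¬ε = a·b on (0.6300, 0.3300) = 0.2079
  ((β ∨ δ) ∧ ¬ε) ∨ (β ∧ ¬ε) = a + b − a·b on (0.3141, 0.2079) = 0.4567
  → value = 0.4567
Under Łukasiewicz:
  β ∨ δ = min(1, a+b) on (0.63, 0.87) = 1.00
  ¬ε = 1 − 0.67 = 0.33
  (β ∨ δ) ∧ ¬ε = max(0, a+b−1) on (1.00, 0.33) = 0.33
  ¬ε = 1 − 0.67 = 0.33
  β ∧ ¬ε = max(0, a+b−1) on (0.63, 0.33) = 0.00
  ((β ∨ δ) ∧ ¬ε) ∨ (β ∧ ¬ε) = min(1, a+b) on (0.33, 0.00) = 0.33
  → value = 0.3300
|0.4567 − 0.3300| = 0.127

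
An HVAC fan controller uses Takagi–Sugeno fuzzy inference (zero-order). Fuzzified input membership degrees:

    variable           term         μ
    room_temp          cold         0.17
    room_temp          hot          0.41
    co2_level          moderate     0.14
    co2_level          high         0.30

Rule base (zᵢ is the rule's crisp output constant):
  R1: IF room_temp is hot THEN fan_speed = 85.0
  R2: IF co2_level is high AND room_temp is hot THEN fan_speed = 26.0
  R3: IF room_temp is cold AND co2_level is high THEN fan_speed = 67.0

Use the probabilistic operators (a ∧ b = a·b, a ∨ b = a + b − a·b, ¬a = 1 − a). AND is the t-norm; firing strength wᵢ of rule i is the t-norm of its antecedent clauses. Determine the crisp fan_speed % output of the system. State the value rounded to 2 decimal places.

71.00

R1 (z=85.0): hot=0.41 → w = 0.4100
R2 (z=26.0): high=0.30, hot=0.41; AND[a·b] → w = 0.1230
R3 (z=67.0): cold=0.17, high=0.30; AND[a·b] → w = 0.0510
Weighted average = (0.4100·85.0 + 0.1230·26.0 + 0.0510·67.0) / (0.4100 + 0.1230 + 0.0510)
  = 41.4650 / 0.5840 = 71.00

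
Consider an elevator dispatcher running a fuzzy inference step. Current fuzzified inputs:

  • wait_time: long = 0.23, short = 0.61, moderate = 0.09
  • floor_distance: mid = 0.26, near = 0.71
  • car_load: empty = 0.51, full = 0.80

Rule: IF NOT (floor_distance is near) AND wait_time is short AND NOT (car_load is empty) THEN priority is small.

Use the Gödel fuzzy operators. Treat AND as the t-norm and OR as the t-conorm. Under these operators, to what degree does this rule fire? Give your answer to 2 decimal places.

0.29

firing strength: ¬near=1−0.71=0.29, short=0.61, ¬empty=1−0.51=0.49; AND[min(a, b)] → w = 0.29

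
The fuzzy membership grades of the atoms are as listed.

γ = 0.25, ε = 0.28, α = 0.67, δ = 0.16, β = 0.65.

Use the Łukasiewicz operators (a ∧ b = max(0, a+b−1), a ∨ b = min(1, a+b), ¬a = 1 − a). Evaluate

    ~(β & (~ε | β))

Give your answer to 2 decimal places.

~ε = 1 − 0.28 = 0.72
~ε | β = min(1, a+b) on (0.72, 0.65) = 1.00
β & (~ε | β) = max(0, a+b−1) on (0.65, 1.00) = 0.65
~(β & (~ε | β)) = 1 − 0.65 = 0.35

0.35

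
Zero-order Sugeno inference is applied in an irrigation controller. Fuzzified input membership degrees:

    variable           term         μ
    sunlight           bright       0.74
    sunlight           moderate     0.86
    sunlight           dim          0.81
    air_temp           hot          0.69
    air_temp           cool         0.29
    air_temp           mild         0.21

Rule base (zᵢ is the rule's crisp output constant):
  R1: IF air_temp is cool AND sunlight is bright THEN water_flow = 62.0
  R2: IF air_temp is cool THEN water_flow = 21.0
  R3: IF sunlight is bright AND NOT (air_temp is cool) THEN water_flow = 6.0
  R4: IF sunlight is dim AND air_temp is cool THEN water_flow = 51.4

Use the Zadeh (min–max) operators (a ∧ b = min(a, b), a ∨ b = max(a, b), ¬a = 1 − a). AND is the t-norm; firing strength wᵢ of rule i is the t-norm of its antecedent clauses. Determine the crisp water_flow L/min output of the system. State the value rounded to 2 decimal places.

27.36

R1 (z=62.0): cool=0.29, bright=0.74; AND[min(a, b)] → w = 0.29
R2 (z=21.0): cool=0.29 → w = 0.29
R3 (z=6.0): bright=0.74, ¬cool=1−0.29=0.71; AND[min(a, b)] → w = 0.71
R4 (z=51.4): dim=0.81, cool=0.29; AND[min(a, b)] → w = 0.29
Weighted average = (0.29·62.0 + 0.29·21.0 + 0.71·6.0 + 0.29·51.4) / (0.29 + 0.29 + 0.71 + 0.29)
  = 43.2360 / 1.5800 = 27.36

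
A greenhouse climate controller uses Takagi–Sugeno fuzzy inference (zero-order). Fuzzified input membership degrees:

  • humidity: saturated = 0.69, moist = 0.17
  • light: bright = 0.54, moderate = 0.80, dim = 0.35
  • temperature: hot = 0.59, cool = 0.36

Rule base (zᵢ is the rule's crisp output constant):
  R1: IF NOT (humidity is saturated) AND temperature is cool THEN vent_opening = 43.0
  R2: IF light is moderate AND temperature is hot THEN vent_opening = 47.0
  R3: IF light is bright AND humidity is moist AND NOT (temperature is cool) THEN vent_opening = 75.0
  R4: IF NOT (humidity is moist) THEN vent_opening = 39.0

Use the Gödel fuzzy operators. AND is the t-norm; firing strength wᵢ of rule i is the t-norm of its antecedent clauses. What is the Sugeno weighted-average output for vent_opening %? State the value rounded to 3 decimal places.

45.358

R1 (z=43.0): ¬saturated=1−0.69=0.31, cool=0.36; AND[min(a, b)] → w = 0.31
R2 (z=47.0): moderate=0.80, hot=0.59; AND[min(a, b)] → w = 0.59
R3 (z=75.0): bright=0.54, moist=0.17, ¬cool=1−0.36=0.64; AND[min(a, b)] → w = 0.17
R4 (z=39.0): ¬moist=1−0.17=0.83 → w = 0.83
Weighted average = (0.31·43.0 + 0.59·47.0 + 0.17·75.0 + 0.83·39.0) / (0.31 + 0.59 + 0.17 + 0.83)
  = 86.1800 / 1.9000 = 45.358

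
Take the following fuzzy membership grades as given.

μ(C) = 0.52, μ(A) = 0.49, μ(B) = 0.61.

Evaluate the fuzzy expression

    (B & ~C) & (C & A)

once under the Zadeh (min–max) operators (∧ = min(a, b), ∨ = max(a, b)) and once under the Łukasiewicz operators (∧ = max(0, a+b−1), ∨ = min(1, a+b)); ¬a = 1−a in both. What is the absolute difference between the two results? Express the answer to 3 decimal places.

Under Zadeh (min–max):
  ~C = 1 − 0.52 = 0.48
  B & ~C = min(a, b) on (0.61, 0.48) = 0.48
  C & A = min(a, b) on (0.52, 0.49) = 0.49
  (B & ~C) & (C & A) = min(a, b) on (0.48, 0.49) = 0.48
  → value = 0.4800
Under Łukasiewicz:
  ~C = 1 − 0.52 = 0.48
  B & ~C = max(0, a+b−1) on (0.61, 0.48) = 0.09
  C & A = max(0, a+b−1) on (0.52, 0.49) = 0.01
  (B & ~C) & (C & A) = max(0, a+b−1) on (0.09, 0.01) = 0.00
  → value = 0.0000
|0.4800 − 0.0000| = 0.480

0.480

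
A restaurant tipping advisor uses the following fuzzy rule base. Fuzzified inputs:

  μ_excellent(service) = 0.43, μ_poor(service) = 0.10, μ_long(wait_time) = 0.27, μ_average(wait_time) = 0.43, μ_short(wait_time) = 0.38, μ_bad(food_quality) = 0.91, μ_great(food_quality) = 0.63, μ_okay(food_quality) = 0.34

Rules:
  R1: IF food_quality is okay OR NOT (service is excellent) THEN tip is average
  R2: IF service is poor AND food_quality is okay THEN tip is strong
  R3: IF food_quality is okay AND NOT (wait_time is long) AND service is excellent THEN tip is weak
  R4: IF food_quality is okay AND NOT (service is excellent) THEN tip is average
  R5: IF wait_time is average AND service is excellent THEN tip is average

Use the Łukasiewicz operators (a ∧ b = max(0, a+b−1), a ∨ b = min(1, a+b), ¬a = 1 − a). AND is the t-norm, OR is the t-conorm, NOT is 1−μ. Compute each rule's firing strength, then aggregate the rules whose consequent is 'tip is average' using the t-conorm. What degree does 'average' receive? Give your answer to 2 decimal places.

R1: okay=0.34, ¬excellent=1−0.43=0.57; OR[min(1, a+b)] → w = 0.91
R2: poor=0.10, okay=0.34; AND[max(0, a+b−1)] → w = 0.00
R3: okay=0.34, ¬long=1−0.27=0.73, excellent=0.43; AND[max(0, a+b−1)] → w = 0.00
R4: okay=0.34, ¬excellent=1−0.43=0.57; AND[max(0, a+b−1)] → w = 0.00
R5: average=0.43, excellent=0.43; AND[max(0, a+b−1)] → w = 0.00
Rules with consequent 'average': {R1, R4, R5} → strengths 0.91, 0.00, 0.00
Aggregate via t-conorm [min(1, a+b)]: 0.91

0.91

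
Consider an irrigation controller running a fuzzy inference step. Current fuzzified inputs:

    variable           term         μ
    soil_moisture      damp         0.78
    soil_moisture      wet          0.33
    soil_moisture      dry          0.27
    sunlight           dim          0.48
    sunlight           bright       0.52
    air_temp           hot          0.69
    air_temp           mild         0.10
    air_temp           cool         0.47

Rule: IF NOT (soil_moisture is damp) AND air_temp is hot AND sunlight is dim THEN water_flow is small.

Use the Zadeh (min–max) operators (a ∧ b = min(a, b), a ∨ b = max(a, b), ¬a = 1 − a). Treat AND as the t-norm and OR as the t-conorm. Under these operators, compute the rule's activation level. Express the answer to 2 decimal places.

firing strength: ¬damp=1−0.78=0.22, hot=0.69, dim=0.48; AND[min(a, b)] → w = 0.22

0.22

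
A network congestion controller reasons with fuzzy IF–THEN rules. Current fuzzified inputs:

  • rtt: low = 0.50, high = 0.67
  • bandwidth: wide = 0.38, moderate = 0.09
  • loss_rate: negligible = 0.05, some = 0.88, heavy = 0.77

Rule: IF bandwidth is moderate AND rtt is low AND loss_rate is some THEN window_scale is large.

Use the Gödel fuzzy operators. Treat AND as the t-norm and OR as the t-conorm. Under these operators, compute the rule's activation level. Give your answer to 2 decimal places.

0.09

firing strength: moderate=0.09, low=0.50, some=0.88; AND[min(a, b)] → w = 0.09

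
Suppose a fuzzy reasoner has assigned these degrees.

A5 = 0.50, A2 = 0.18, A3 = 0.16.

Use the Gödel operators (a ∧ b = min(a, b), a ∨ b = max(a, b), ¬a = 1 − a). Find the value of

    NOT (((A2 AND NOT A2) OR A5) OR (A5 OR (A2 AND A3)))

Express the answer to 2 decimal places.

NOT A2 = 1 − 0.18 = 0.82
A2 AND NOT A2 = min(a, b) on (0.18, 0.82) = 0.18
(A2 AND NOT A2) OR A5 = max(a, b) on (0.18, 0.50) = 0.50
A2 AND A3 = min(a, b) on (0.18, 0.16) = 0.16
A5 OR (A2 AND A3) = max(a, b) on (0.50, 0.16) = 0.50
((A2 AND NOT A2) OR A5) OR (A5 OR (A2 AND A3)) = max(a, b) on (0.50, 0.50) = 0.50
NOT (((A2 AND NOT A2) OR A5) OR (A5 OR (A2 AND A3))) = 1 − 0.50 = 0.50

0.50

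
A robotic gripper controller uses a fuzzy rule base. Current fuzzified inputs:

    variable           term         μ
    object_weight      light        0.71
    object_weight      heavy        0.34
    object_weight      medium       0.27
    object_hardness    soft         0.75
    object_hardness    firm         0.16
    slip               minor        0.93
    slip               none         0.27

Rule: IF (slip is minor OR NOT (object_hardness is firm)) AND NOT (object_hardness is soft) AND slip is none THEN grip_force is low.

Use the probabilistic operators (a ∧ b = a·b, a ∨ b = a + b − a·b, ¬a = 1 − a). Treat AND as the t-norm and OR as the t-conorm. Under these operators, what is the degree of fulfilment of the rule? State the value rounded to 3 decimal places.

0.067

firing strength: (minor=0.93 OR ¬firm=1−0.16=0.84) = 0.9888; AND[a·b] with ¬soft=1−0.75=0.25, none=0.27 → w = 0.0667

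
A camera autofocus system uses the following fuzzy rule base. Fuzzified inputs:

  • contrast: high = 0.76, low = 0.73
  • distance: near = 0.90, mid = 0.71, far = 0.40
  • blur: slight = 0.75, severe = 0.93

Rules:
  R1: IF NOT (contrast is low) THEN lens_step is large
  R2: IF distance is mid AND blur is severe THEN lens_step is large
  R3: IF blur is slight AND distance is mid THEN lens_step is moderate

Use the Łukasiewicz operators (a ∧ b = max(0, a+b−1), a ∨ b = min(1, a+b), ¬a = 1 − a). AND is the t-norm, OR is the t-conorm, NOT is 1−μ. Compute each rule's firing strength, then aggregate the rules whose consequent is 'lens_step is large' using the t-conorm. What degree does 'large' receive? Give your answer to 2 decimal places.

0.91

R1: ¬low=1−0.73=0.27 → w = 0.27
R2: mid=0.71, severe=0.93; AND[max(0, a+b−1)] → w = 0.64
R3: slight=0.75, mid=0.71; AND[max(0, a+b−1)] → w = 0.46
Rules with consequent 'large': {R1, R2} → strengths 0.27, 0.64
Aggregate via t-conorm [min(1, a+b)]: 0.91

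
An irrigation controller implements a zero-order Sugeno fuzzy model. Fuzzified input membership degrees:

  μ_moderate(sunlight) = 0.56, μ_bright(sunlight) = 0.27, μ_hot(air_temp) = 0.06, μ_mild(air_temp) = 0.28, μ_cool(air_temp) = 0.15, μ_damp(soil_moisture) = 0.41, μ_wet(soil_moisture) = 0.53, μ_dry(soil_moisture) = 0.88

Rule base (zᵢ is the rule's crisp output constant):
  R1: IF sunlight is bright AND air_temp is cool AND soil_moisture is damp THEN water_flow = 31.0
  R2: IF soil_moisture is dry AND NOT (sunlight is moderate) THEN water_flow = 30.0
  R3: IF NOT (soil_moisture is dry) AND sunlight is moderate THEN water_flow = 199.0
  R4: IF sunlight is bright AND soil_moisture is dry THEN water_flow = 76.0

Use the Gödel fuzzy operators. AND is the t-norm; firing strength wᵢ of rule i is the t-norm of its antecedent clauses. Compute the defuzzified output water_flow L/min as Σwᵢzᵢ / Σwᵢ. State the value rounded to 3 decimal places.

R1 (z=31.0): bright=0.27, cool=0.15, damp=0.41; AND[min(a, b)] → w = 0.15
R2 (z=30.0): dry=0.88, ¬moderate=1−0.56=0.44; AND[min(a, b)] → w = 0.44
R3 (z=199.0): ¬dry=1−0.88=0.12, moderate=0.56; AND[min(a, b)] → w = 0.12
R4 (z=76.0): bright=0.27, dry=0.88; AND[min(a, b)] → w = 0.27
Weighted average = (0.15·31.0 + 0.44·30.0 + 0.12·199.0 + 0.27·76.0) / (0.15 + 0.44 + 0.12 + 0.27)
  = 62.2500 / 0.9800 = 63.520

63.520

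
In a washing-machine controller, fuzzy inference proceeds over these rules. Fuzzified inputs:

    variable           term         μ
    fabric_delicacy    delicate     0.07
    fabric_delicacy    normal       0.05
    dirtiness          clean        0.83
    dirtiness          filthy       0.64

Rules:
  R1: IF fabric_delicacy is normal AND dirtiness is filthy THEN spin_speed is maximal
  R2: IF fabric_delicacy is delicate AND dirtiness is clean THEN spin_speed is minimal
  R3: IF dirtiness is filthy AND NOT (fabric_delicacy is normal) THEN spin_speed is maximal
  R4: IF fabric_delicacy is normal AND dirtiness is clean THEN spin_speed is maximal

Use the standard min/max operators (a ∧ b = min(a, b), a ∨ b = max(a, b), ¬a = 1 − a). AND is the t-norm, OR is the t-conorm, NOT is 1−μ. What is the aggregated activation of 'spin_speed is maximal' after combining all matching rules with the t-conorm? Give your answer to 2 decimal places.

0.64

R1: normal=0.05, filthy=0.64; AND[min(a, b)] → w = 0.05
R2: delicate=0.07, clean=0.83; AND[min(a, b)] → w = 0.07
R3: filthy=0.64, ¬normal=1−0.05=0.95; AND[min(a, b)] → w = 0.64
R4: normal=0.05, clean=0.83; AND[min(a, b)] → w = 0.05
Rules with consequent 'maximal': {R1, R3, R4} → strengths 0.05, 0.64, 0.05
Aggregate via t-conorm [max(a, b)]: 0.64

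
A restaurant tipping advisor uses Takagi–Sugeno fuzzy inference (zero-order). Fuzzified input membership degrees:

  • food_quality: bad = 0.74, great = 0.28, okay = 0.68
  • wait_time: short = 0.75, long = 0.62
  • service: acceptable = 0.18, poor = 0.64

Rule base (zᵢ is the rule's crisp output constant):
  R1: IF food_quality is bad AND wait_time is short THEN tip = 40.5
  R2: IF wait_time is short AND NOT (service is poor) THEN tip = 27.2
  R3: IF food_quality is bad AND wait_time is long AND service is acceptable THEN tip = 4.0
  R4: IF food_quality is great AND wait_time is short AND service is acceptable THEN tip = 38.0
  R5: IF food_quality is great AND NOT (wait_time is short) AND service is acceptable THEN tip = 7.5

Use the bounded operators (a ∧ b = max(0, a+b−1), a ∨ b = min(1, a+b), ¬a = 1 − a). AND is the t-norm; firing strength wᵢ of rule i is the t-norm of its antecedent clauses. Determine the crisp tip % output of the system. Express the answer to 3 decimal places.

38.062

R1 (z=40.5): bad=0.74, short=0.75; AND[max(0, a+b−1)] → w = 0.49
R2 (z=27.2): short=0.75, ¬poor=1−0.64=0.36; AND[max(0, a+b−1)] → w = 0.11
R3 (z=4.0): bad=0.74, long=0.62, acceptable=0.18; AND[max(0, a+b−1)] → w = 0.00
R4 (z=38.0): great=0.28, short=0.75, acceptable=0.18; AND[max(0, a+b−1)] → w = 0.00
R5 (z=7.5): great=0.28, ¬short=1−0.75=0.25, acceptable=0.18; AND[max(0, a+b−1)] → w = 0.00
Weighted average = (0.49·40.5 + 0.11·27.2 + 0.00·4.0 + 0.00·38.0 + 0.00·7.5) / (0.49 + 0.11 + 0.00 + 0.00 + 0.00)
  = 22.8370 / 0.6000 = 38.062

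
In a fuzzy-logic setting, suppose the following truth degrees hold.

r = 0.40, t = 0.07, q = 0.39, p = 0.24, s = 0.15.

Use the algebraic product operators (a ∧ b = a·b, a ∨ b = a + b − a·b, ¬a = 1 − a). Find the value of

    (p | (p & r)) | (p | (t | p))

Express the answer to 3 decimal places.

0.631

p & r = a·b on (0.2400, 0.4000) = 0.0960
p | (p & r) = a + b − a·b on (0.2400, 0.0960) = 0.3130
t | p = a + b − a·b on (0.0700, 0.2400) = 0.2932
p | (t | p) = a + b − a·b on (0.2400, 0.2932) = 0.4628
(p | (p & r)) | (p | (t | p)) = a + b − a·b on (0.3130, 0.4628) = 0.6309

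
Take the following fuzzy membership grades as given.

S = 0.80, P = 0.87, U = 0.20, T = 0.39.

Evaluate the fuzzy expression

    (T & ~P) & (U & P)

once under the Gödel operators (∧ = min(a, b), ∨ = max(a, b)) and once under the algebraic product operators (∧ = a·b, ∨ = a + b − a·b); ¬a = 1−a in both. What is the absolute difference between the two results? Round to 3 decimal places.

0.121

Under Gödel:
  ~P = 1 − 0.87 = 0.13
  T & ~P = min(a, b) on (0.39, 0.13) = 0.13
  U & P = min(a, b) on (0.20, 0.87) = 0.20
  (T & ~P) & (U & P) = min(a, b) on (0.13, 0.20) = 0.13
  → value = 0.1300
Under algebraic product:
  ~P = 1 − 0.8700 = 0.1300
  T & ~P = a·b on (0.3900, 0.1300) = 0.0507
  U & P = a·b on (0.2000, 0.8700) = 0.1740
  (T & ~P) & (U & P) = a·b on (0.0507, 0.1740) = 0.0088
  → value = 0.0088
|0.1300 − 0.0088| = 0.121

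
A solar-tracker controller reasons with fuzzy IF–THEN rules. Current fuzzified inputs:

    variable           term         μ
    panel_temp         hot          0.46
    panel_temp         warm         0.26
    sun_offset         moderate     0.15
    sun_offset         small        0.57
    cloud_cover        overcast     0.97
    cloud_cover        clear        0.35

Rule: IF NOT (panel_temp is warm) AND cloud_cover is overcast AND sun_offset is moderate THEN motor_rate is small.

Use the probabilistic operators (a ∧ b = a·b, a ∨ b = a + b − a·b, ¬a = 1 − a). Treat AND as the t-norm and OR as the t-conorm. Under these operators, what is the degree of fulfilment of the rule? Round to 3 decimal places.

firing strength: ¬warm=1−0.26=0.74, overcast=0.97, moderate=0.15; AND[a·b] → w = 0.1077

0.108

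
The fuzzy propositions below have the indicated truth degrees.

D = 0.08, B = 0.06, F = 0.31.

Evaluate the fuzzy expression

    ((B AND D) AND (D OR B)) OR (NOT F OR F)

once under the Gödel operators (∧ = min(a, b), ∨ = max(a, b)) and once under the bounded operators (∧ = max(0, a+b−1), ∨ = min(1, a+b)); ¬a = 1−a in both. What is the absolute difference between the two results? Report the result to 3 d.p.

Under Gödel:
  B AND D = min(a, b) on (0.06, 0.08) = 0.06
  D OR B = max(a, b) on (0.08, 0.06) = 0.08
  (B AND D) AND (D OR B) = min(a, b) on (0.06, 0.08) = 0.06
  NOT F = 1 − 0.31 = 0.69
  NOT F OR F = max(a, b) on (0.69, 0.31) = 0.69
  ((B AND D) AND (D OR B)) OR (NOT F OR F) = max(a, b) on (0.06, 0.69) = 0.69
  → value = 0.6900
Under bounded:
  B AND D = max(0, a+b−1) on (0.06, 0.08) = 0.00
  D OR B = min(1, a+b) on (0.08, 0.06) = 0.14
  (B AND D) AND (D OR B) = max(0, a+b−1) on (0.00, 0.14) = 0.00
  NOT F = 1 − 0.31 = 0.69
  NOT F OR F = min(1, a+b) on (0.69, 0.31) = 1.00
  ((B AND D) AND (D OR B)) OR (NOT F OR F) = min(1, a+b) on (0.00, 1.00) = 1.00
  → value = 1.0000
|0.6900 − 1.0000| = 0.310

0.310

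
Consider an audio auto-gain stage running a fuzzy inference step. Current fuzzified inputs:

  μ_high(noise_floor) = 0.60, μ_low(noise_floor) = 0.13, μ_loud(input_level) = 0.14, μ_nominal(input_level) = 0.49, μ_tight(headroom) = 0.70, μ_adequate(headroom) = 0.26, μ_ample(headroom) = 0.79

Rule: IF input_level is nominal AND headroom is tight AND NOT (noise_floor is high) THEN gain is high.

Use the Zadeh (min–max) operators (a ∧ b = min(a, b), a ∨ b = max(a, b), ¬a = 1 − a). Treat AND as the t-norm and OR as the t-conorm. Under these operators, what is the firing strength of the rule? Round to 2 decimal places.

firing strength: nominal=0.49, tight=0.70, ¬high=1−0.60=0.40; AND[min(a, b)] → w = 0.40

0.40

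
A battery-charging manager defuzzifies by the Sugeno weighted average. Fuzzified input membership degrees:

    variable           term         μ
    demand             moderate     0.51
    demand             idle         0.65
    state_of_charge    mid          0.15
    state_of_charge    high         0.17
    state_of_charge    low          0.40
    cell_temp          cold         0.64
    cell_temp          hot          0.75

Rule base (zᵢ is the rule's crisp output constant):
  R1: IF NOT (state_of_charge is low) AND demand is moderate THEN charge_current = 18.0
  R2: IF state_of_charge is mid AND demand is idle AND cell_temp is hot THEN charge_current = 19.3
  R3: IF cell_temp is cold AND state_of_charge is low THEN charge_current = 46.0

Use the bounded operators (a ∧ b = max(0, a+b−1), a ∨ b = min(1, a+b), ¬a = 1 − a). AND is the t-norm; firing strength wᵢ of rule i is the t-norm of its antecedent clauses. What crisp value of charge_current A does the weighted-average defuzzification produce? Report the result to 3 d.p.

R1 (z=18.0): ¬low=1−0.40=0.60, moderate=0.51; AND[max(0, a+b−1)] → w = 0.11
R2 (z=19.3): mid=0.15, idle=0.65, hot=0.75; AND[max(0, a+b−1)] → w = 0.00
R3 (z=46.0): cold=0.64, low=0.40; AND[max(0, a+b−1)] → w = 0.04
Weighted average = (0.11·18.0 + 0.00·19.3 + 0.04·46.0) / (0.11 + 0.00 + 0.04)
  = 3.8200 / 0.1500 = 25.467

25.467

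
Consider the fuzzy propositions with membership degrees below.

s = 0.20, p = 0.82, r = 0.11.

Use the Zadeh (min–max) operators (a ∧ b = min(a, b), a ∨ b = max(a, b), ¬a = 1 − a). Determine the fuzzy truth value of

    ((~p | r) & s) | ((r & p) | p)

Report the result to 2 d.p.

~p = 1 − 0.82 = 0.18
~p | r = max(a, b) on (0.18, 0.11) = 0.18
(~p | r) & s = min(a, b) on (0.18, 0.20) = 0.18
r & p = min(a, b) on (0.11, 0.82) = 0.11
(r & p) | p = max(a, b) on (0.11, 0.82) = 0.82
((~p | r) & s) | ((r & p) | p) = max(a, b) on (0.18, 0.82) = 0.82

0.82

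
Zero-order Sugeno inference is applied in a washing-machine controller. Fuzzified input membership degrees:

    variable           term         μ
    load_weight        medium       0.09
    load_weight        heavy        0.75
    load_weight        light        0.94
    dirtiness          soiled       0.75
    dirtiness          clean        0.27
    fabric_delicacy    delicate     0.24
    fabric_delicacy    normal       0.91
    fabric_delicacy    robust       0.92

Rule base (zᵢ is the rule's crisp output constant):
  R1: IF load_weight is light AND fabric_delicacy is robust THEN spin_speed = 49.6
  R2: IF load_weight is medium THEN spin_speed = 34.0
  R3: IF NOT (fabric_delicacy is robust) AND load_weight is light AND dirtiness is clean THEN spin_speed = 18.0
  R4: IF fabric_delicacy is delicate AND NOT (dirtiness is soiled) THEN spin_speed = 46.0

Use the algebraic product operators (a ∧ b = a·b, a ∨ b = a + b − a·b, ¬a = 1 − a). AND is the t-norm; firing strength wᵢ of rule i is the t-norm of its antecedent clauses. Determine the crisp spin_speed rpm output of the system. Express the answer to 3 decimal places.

47.415

R1 (z=49.6): light=0.94, robust=0.92; AND[a·b] → w = 0.8648
R2 (z=34.0): medium=0.09 → w = 0.0900
R3 (z=18.0): ¬robust=1−0.92=0.08, light=0.94, clean=0.27; AND[a·b] → w = 0.0203
R4 (z=46.0): delicate=0.24, ¬soiled=1−0.75=0.25; AND[a·b] → w = 0.0600
Weighted average = (0.8648·49.6 + 0.0900·34.0 + 0.0203·18.0 + 0.0600·46.0) / (0.8648 + 0.0900 + 0.0203 + 0.0600)
  = 49.0796 / 1.0351 = 47.415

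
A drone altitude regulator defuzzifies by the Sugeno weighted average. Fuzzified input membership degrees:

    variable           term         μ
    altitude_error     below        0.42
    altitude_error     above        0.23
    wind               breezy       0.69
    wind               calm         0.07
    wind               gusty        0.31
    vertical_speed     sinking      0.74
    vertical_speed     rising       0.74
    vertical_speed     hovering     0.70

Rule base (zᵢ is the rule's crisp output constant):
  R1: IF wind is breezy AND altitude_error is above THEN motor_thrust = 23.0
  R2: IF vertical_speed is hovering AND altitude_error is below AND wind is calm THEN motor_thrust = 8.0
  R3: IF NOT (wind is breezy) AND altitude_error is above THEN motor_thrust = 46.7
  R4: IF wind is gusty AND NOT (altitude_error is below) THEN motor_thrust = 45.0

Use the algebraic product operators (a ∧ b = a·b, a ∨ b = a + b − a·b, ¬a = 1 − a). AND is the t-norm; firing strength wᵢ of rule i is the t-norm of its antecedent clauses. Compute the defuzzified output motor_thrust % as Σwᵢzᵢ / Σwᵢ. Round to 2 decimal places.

R1 (z=23.0): breezy=0.69, above=0.23; AND[a·b] → w = 0.1587
R2 (z=8.0): hovering=0.70, below=0.42, calm=0.07; AND[a·b] → w = 0.0206
R3 (z=46.7): ¬breezy=1−0.69=0.31, above=0.23; AND[a·b] → w = 0.0713
R4 (z=45.0): gusty=0.31, ¬below=1−0.42=0.58; AND[a·b] → w = 0.1798
Weighted average = (0.1587·23.0 + 0.0206·8.0 + 0.0713·46.7 + 0.1798·45.0) / (0.1587 + 0.0206 + 0.0713 + 0.1798)
  = 15.2355 / 0.4304 = 35.40

35.40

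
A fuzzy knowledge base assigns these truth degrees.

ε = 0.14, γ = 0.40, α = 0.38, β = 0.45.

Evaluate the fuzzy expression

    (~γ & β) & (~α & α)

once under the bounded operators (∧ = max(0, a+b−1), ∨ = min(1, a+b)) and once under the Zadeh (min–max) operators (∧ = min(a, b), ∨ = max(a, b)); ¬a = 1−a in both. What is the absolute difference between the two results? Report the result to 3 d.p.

0.380

Under bounded:
  ~γ = 1 − 0.40 = 0.60
  ~γ & β = max(0, a+b−1) on (0.60, 0.45) = 0.05
  ~α = 1 − 0.38 = 0.62
  ~α & α = max(0, a+b−1) on (0.62, 0.38) = 0.00
  (~γ & β) & (~α & α) = max(0, a+b−1) on (0.05, 0.00) = 0.00
  → value = 0.0000
Under Zadeh (min–max):
  ~γ = 1 − 0.40 = 0.60
  ~γ & β = min(a, b) on (0.60, 0.45) = 0.45
  ~α = 1 − 0.38 = 0.62
  ~α & α = min(a, b) on (0.62, 0.38) = 0.38
  (~γ & β) & (~α & α) = min(a, b) on (0.45, 0.38) = 0.38
  → value = 0.3800
|0.0000 − 0.3800| = 0.380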